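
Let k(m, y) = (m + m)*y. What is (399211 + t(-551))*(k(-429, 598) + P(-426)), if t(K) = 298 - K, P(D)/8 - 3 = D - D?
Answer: -205254783600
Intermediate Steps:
P(D) = 24 (P(D) = 24 + 8*(D - D) = 24 + 8*0 = 24 + 0 = 24)
k(m, y) = 2*m*y (k(m, y) = (2*m)*y = 2*m*y)
(399211 + t(-551))*(k(-429, 598) + P(-426)) = (399211 + (298 - 1*(-551)))*(2*(-429)*598 + 24) = (399211 + (298 + 551))*(-513084 + 24) = (399211 + 849)*(-513060) = 400060*(-513060) = -205254783600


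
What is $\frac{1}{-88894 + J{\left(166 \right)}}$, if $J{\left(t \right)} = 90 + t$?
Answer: $- \frac{1}{88638} \approx -1.1282 \cdot 10^{-5}$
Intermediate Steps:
$\frac{1}{-88894 + J{\left(166 \right)}} = \frac{1}{-88894 + \left(90 + 166\right)} = \frac{1}{-88894 + 256} = \frac{1}{-88638} = - \frac{1}{88638}$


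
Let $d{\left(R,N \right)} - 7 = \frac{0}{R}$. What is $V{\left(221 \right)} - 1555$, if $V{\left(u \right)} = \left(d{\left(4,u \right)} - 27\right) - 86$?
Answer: $-1661$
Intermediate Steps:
$d{\left(R,N \right)} = 7$ ($d{\left(R,N \right)} = 7 + \frac{0}{R} = 7 + 0 = 7$)
$V{\left(u \right)} = -106$ ($V{\left(u \right)} = \left(7 - 27\right) - 86 = -20 - 86 = -106$)
$V{\left(221 \right)} - 1555 = -106 - 1555 = -1661$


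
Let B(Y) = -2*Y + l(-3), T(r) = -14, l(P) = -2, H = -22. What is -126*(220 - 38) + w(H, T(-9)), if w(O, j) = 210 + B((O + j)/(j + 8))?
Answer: -22736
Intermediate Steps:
B(Y) = -2 - 2*Y (B(Y) = -2*Y - 2 = -2 - 2*Y)
w(O, j) = 208 - 2*(O + j)/(8 + j) (w(O, j) = 210 + (-2 - 2*(O + j)/(j + 8)) = 210 + (-2 - 2*(O + j)/(8 + j)) = 208 - 2*(O + j)/(8 + j))
-126*(220 - 38) + w(H, T(-9)) = -126*(220 - 38) + 2*(832 - 1*(-22) + 103*(-14))/(8 - 14) = -126*182 + 2*(832 + 22 - 1442)/(-6) = -22932 + 2*(-1/6)*(-588) = -22932 + 196 = -22736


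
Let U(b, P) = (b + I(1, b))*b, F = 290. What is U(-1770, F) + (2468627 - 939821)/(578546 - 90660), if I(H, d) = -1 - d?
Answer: 432543513/243943 ≈ 1773.1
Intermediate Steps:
U(b, P) = -b (U(b, P) = (b + (-1 - b))*b = -b)
U(-1770, F) + (2468627 - 939821)/(578546 - 90660) = -1*(-1770) + (2468627 - 939821)/(578546 - 90660) = 1770 + 1528806/487886 = 1770 + 1528806*(1/487886) = 1770 + 764403/243943 = 432543513/243943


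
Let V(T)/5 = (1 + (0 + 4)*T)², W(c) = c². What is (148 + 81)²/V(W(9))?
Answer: 52441/528125 ≈ 0.099297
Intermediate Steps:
V(T) = 5*(1 + 4*T)² (V(T) = 5*(1 + (0 + 4)*T)² = 5*(1 + 4*T)²)
(148 + 81)²/V(W(9)) = (148 + 81)²/((5*(1 + 4*9²)²)) = 229²/((5*(1 + 4*81)²)) = 52441/((5*(1 + 324)²)) = 52441/((5*325²)) = 52441/((5*105625)) = 52441/528125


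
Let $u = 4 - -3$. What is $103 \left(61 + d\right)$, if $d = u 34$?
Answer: $30797$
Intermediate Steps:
$u = 7$ ($u = 4 + 3 = 7$)
$d = 238$ ($d = 7 \cdot 34 = 238$)
$103 \left(61 + d\right) = 103 \left(61 + 238\right) = 103 \cdot 299 = 30797$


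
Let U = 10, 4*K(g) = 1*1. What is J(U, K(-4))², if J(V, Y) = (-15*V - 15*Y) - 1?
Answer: 383161/16 ≈ 23948.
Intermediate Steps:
K(g) = ¼ (K(g) = (1*1)/4 = (¼)*1 = ¼)
J(V, Y) = -1 - 15*V - 15*Y
J(U, K(-4))² = (-1 - 15*10 - 15*¼)² = (-1 - 150 - 15/4)² = (-619/4)² = 383161/16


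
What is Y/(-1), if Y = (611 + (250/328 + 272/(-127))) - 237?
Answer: -7760939/20828 ≈ -372.62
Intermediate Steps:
Y = 7760939/20828 (Y = (611 + (250*(1/328) + 272*(-1/127))) - 237 = (611 + (125/164 - 272/127)) - 237 = (611 - 28733/20828) - 237 = 12697175/20828 - 237 = 7760939/20828 ≈ 372.62)
Y/(-1) = (7760939/20828)/(-1) = -1*7760939/20828 = -7760939/20828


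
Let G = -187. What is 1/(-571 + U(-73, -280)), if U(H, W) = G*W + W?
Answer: 1/51509 ≈ 1.9414e-5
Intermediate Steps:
U(H, W) = -186*W (U(H, W) = -187*W + W = -186*W)
1/(-571 + U(-73, -280)) = 1/(-571 - 186*(-280)) = 1/(-571 + 52080) = 1/51509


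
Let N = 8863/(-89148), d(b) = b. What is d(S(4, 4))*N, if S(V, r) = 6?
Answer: -8863/14858 ≈ -0.59651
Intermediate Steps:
N = -8863/89148 (N = 8863*(-1/89148) = -8863/89148 ≈ -0.099419)
d(S(4, 4))*N = 6*(-8863/89148) = -8863/14858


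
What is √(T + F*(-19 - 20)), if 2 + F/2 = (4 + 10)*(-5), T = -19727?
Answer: I*√14111 ≈ 118.79*I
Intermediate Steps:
F = -144 (F = -4 + 2*((4 + 10)*(-5)) = -4 + 2*(14*(-5)) = -4 + 2*(-70) = -4 - 140 = -144)
√(T + F*(-19 - 20)) = √(-19727 - 144*(-19 - 20)) = √(-19727 - 144*(-39)) = √(-19727 + 5616) = √(-14111) = I*√14111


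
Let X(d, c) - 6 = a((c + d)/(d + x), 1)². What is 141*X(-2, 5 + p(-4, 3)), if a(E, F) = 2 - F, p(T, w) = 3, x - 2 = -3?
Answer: 987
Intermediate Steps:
x = -1 (x = 2 - 3 = -1)
X(d, c) = 7 (X(d, c) = 6 + (2 - 1*1)² = 6 + (2 - 1)² = 6 + 1² = 6 + 1 = 7)
141*X(-2, 5 + p(-4, 3)) = 141*7 = 987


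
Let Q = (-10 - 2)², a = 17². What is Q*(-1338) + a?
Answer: -192383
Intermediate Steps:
a = 289
Q = 144 (Q = (-12)² = 144)
Q*(-1338) + a = 144*(-1338) + 289 = -192672 + 289 = -192383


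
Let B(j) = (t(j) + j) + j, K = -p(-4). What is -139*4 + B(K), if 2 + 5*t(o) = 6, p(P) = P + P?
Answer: -2696/5 ≈ -539.20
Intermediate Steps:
p(P) = 2*P
t(o) = ⅘ (t(o) = -⅖ + (⅕)*6 = -⅖ + 6/5 = ⅘)
K = 8 (K = -2*(-4) = -1*(-8) = 8)
B(j) = ⅘ + 2*j (B(j) = (⅘ + j) + j = ⅘ + 2*j)
-139*4 + B(K) = -139*4 + (⅘ + 2*8) = -556 + (⅘ + 16) = -556 + 84/5 = -2696/5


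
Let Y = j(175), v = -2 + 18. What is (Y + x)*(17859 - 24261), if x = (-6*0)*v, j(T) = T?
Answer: -1120350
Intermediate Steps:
v = 16
Y = 175
x = 0 (x = -6*0*16 = 0*16 = 0)
(Y + x)*(17859 - 24261) = (175 + 0)*(17859 - 24261) = 175*(-6402) = -1120350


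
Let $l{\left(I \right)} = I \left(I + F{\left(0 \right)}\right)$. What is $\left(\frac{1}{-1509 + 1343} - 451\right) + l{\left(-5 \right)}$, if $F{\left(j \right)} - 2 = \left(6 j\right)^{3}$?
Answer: $- \frac{72377}{166} \approx -436.01$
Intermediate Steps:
$F{\left(j \right)} = 2 + 216 j^{3}$ ($F{\left(j \right)} = 2 + \left(6 j\right)^{3} = 2 + 216 j^{3}$)
$l{\left(I \right)} = I \left(2 + I\right)$ ($l{\left(I \right)} = I \left(I + \left(2 + 216 \cdot 0^{3}\right)\right) = I \left(I + \left(2 + 216 \cdot 0\right)\right) = I \left(I + \left(2 + 0\right)\right) = I \left(I + 2\right) = I \left(2 + I\right)$)
$\left(\frac{1}{-1509 + 1343} - 451\right) + l{\left(-5 \right)} = \left(\frac{1}{-1509 + 1343} - 451\right) - 5 \left(2 - 5\right) = \left(\frac{1}{-166} - 451\right) - -15 = \left(- \frac{1}{166} - 451\right) + 15 = - \frac{74867}{166} + 15 = - \frac{72377}{166}$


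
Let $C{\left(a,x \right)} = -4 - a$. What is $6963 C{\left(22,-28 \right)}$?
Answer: $-181038$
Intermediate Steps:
$6963 C{\left(22,-28 \right)} = 6963 \left(-4 - 22\right) = 6963 \left(-26\right) = -181038$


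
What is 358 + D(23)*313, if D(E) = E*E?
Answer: 165935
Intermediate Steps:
D(E) = E²
358 + D(23)*313 = 358 + 23²*313 = 358 + 529*313 = 358 + 165577 = 165935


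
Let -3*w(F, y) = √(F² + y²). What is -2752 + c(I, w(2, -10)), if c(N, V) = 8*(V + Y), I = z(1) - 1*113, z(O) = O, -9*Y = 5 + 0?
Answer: -24808/9 - 16*√26/3 ≈ -2783.6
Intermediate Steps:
Y = -5/9 (Y = -(5 + 0)/9 = -⅑*5 = -5/9 ≈ -0.55556)
w(F, y) = -√(F² + y²)/3
I = -112 (I = 1 - 1*113 = 1 - 113 = -112)
c(N, V) = -40/9 + 8*V (c(N, V) = 8*(V - 5/9) = 8*(-5/9 + V) = -40/9 + 8*V)
-2752 + c(I, w(2, -10)) = -2752 + (-40/9 + 8*(-√(2² + (-10)²)/3)) = -2752 + (-40/9 + 8*(-√(4 + 100)/3)) = -2752 + (-40/9 + 8*(-2*√26/3)) = -2752 + (-40/9 - 16*√26/3) = -24808/9 - 16*√26/3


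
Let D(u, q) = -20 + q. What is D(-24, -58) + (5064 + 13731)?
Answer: 18717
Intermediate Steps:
D(-24, -58) + (5064 + 13731) = (-20 - 58) + (5064 + 13731) = -78 + 18795 = 18717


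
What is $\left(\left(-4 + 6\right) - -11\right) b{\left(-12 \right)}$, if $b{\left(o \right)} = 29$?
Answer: $377$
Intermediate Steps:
$\left(\left(-4 + 6\right) - -11\right) b{\left(-12 \right)} = \left(\left(-4 + 6\right) - -11\right) 29 = \left(2 + 11\right) 29 = 13 \cdot 29 = 377$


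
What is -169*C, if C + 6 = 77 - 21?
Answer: -8450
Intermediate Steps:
C = 50 (C = -6 + (77 - 21) = -6 + 56 = 50)
-169*C = -169*50 = -8450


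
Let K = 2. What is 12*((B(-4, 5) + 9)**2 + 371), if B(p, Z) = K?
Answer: 5904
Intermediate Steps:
B(p, Z) = 2
12*((B(-4, 5) + 9)**2 + 371) = 12*((2 + 9)**2 + 371) = 12*(11**2 + 371) = 12*(121 + 371) = 12*492 = 5904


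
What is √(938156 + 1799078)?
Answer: √2737234 ≈ 1654.5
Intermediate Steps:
√(938156 + 1799078) = √2737234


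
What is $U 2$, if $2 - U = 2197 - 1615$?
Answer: $-1160$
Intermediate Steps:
$U = -580$ ($U = 2 - \left(2197 - 1615\right) = 2 - 582 = -580$)
$U 2 = \left(-580\right) 2 = -1160$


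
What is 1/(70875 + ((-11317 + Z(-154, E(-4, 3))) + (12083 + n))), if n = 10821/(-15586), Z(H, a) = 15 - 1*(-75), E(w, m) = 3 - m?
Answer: 15586/1117988545 ≈ 1.3941e-5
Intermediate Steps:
Z(H, a) = 90 (Z(H, a) = 15 + 75 = 90)
n = -10821/15586 (n = 10821*(-1/15586) = -10821/15586 ≈ -0.69428)
1/(70875 + ((-11317 + Z(-154, E(-4, 3))) + (12083 + n))) = 1/(70875 + ((-11317 + 90) + (12083 - 10821/15586))) = 1/(70875 + (-11227 + 188314817/15586)) = 1/(70875 + 13330795/15586) = 1/(1117988545/15586) = 15586/1117988545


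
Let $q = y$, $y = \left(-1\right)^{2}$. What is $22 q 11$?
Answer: $242$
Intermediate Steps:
$y = 1$
$q = 1$
$22 q 11 = 22 \cdot 1 \cdot 11 = 22 \cdot 11 = 242$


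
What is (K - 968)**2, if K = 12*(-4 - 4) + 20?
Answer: 1089936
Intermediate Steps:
K = -76 (K = 12*(-8) + 20 = -96 + 20 = -76)
(K - 968)**2 = (-76 - 968)**2 = (-1044)**2 = 1089936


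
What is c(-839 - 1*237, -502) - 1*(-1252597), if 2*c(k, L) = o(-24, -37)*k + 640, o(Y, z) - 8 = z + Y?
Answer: 1281431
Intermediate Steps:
o(Y, z) = 8 + Y + z (o(Y, z) = 8 + (z + Y) = 8 + (Y + z) = 8 + Y + z)
c(k, L) = 320 - 53*k/2 (c(k, L) = ((8 - 24 - 37)*k + 640)/2 = (-53*k + 640)/2 = (640 - 53*k)/2 = 320 - 53*k/2)
c(-839 - 1*237, -502) - 1*(-1252597) = (320 - 53*(-839 - 1*237)/2) - 1*(-1252597) = (320 - 53*(-839 - 237)/2) + 1252597 = (320 - 53/2*(-1076)) + 1252597 = (320 + 28514) + 1252597 = 28834 + 1252597 = 1281431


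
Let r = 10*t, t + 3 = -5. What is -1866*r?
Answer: 149280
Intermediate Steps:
t = -8 (t = -3 - 5 = -8)
r = -80 (r = 10*(-8) = -80)
-1866*r = -1866*(-80) = 149280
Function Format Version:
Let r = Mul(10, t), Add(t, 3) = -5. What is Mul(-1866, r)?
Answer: 149280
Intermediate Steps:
t = -8 (t = Add(-3, -5) = -8)
r = -80 (r = Mul(10, -8) = -80)
Mul(-1866, r) = Mul(-1866, -80) = 149280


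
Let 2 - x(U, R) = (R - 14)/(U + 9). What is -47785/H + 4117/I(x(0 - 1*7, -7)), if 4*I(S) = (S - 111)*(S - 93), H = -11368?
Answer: 14064781/2239496 ≈ 6.2803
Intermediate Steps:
x(U, R) = 2 - (-14 + R)/(9 + U) (x(U, R) = 2 - (R - 14)/(U + 9) = 2 - (-14 + R)/(9 + U))
I(S) = (-111 + S)*(-93 + S)/4 (I(S) = ((S - 111)*(S - 93))/4 = ((-111 + S)*(-93 + S))/4 = (-111 + S)*(-93 + S)/4)
-47785/H + 4117/I(x(0 - 1*7, -7)) = -47785/(-11368) + 4117/(10323/4 - 51*(32 - 1*(-7) + 2*(0 - 1*7))/(9 + (0 - 1*7)) + ((32 - 1*(-7) + 2*(0 - 1*7))/(9 + (0 - 1*7)))²/4) = -47785*(-1/11368) + 4117/(10323/4 - 51*(32 + 7 + 2*(0 - 7))/(9 + (0 - 7)) + ((32 + 7 + 2*(0 - 7))/(9 + (0 - 7)))²/4) = 47785/11368 + 4117/(10323/4 - 51*(32 + 7 + 2*(-7))/(9 - 7) + ((32 + 7 + 2*(-7))/(9 - 7))²/4) = 47785/11368 + 4117/(10323/4 - 51*(32 + 7 - 14)/2 + ((32 + 7 - 14)/2)²/4) = 47785/11368 + 4117/(10323/4 - 51*25/2 + ((½)*25)²/4) = 47785/11368 + 4117/(10323/4 - 51*25/2 + (25/2)²/4) = 47785/11368 + 4117/(10323/4 - 1275/2 + (¼)*(625/4)) = 47785/11368 + 4117/(10323/4 - 1275/2 + 625/16) = 47785/11368 + 4117/(31717/16) = 47785/11368 + 4117*(16/31717) = 47785/11368 + 2864/1379 = 14064781/2239496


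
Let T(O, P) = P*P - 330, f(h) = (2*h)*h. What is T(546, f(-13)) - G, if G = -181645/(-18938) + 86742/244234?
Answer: 15495318099493/136038338 ≈ 1.1390e+5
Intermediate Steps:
f(h) = 2*h²
T(O, P) = -330 + P² (T(O, P) = P² - 330 = -330 + P²)
G = 1353135439/136038338 (G = -181645*(-1/18938) + 86742*(1/244234) = 10685/1114 + 43371/122117 = 1353135439/136038338 ≈ 9.9467)
T(546, f(-13)) - G = (-330 + (2*(-13)²)²) - 1*1353135439/136038338 = (-330 + (2*169)²) - 1353135439/136038338 = (-330 + 338²) - 1353135439/136038338 = (-330 + 114244) - 1353135439/136038338 = 113914 - 1353135439/136038338 = 15495318099493/136038338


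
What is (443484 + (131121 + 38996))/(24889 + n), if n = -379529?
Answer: -613601/354640 ≈ -1.7302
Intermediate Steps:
(443484 + (131121 + 38996))/(24889 + n) = (443484 + (131121 + 38996))/(24889 - 379529) = (443484 + 170117)/(-354640) = 613601*(-1/354640) = -613601/354640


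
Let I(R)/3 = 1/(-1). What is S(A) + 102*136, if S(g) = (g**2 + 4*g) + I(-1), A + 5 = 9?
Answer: 13901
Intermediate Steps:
A = 4 (A = -5 + 9 = 4)
I(R) = -3 (I(R) = 3/(-1) = 3*(-1) = -3)
S(g) = -3 + g**2 + 4*g (S(g) = (g**2 + 4*g) - 3 = -3 + g**2 + 4*g)
S(A) + 102*136 = (-3 + 4**2 + 4*4) + 102*136 = (-3 + 16 + 16) + 13872 = 29 + 13872 = 13901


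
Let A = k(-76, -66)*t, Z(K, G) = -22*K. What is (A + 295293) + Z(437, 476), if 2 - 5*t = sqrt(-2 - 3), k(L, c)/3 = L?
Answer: 1427939/5 + 228*I*sqrt(5)/5 ≈ 2.8559e+5 + 101.96*I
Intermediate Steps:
k(L, c) = 3*L
t = 2/5 - I*sqrt(5)/5 (t = 2/5 - sqrt(-2 - 3)/5 = 2/5 - I*sqrt(5)/5 ≈ 0.4 - 0.44721*I)
A = -456/5 + 228*I*sqrt(5)/5 (A = (3*(-76))*(2/5 - I*sqrt(5)/5) = -228*(2/5 - I*sqrt(5)/5) = -456/5 + 228*I*sqrt(5)/5 ≈ -91.2 + 101.96*I)
(A + 295293) + Z(437, 476) = ((-456/5 + 228*I*sqrt(5)/5) + 295293) - 22*437 = (1476009/5 + 228*I*sqrt(5)/5) - 9614 = 1427939/5 + 228*I*sqrt(5)/5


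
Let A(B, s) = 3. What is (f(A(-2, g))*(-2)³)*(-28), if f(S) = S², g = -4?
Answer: 2016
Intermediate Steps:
(f(A(-2, g))*(-2)³)*(-28) = (3²*(-2)³)*(-28) = (9*(-8))*(-28) = -72*(-28) = 2016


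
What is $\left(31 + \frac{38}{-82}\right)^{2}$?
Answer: $\frac{1567504}{1681} \approx 932.48$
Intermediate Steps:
$\left(31 + \frac{38}{-82}\right)^{2} = \left(31 + 38 \left(- \frac{1}{82}\right)\right)^{2} = \left(31 - \frac{19}{41}\right)^{2} = \left(\frac{1252}{41}\right)^{2} = \frac{1567504}{1681}$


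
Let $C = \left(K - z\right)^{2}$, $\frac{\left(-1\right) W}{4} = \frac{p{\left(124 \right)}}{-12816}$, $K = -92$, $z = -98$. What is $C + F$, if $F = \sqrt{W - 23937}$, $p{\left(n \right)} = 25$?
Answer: $36 + \frac{i \sqrt{6825776947}}{534} \approx 36.0 + 154.72 i$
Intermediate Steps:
$W = \frac{25}{3204}$ ($W = - 4 \frac{25}{-12816} = - 4 \cdot 25 \left(- \frac{1}{12816}\right) = \left(-4\right) \left(- \frac{25}{12816}\right) = \frac{25}{3204} \approx 0.0078027$)
$F = \frac{i \sqrt{6825776947}}{534}$ ($F = \sqrt{\frac{25}{3204} - 23937} = \sqrt{- \frac{76694123}{3204}} = \frac{i \sqrt{6825776947}}{534} \approx 154.72 i$)
$C = 36$ ($C = \left(-92 - -98\right)^{2} = \left(-92 + 98\right)^{2} = 6^{2} = 36$)
$C + F = 36 + \frac{i \sqrt{6825776947}}{534}$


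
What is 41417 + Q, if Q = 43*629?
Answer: 68464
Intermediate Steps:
Q = 27047
41417 + Q = 41417 + 27047 = 68464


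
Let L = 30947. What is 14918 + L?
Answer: 45865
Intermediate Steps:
14918 + L = 14918 + 30947 = 45865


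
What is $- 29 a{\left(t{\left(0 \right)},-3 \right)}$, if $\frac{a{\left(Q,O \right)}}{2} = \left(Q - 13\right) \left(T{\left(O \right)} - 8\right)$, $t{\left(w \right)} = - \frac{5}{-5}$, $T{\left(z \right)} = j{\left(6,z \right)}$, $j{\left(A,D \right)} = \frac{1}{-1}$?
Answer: $-6264$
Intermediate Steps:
$j{\left(A,D \right)} = -1$
$T{\left(z \right)} = -1$
$t{\left(w \right)} = 1$ ($t{\left(w \right)} = \left(-5\right) \left(- \frac{1}{5}\right) = 1$)
$a{\left(Q,O \right)} = 234 - 18 Q$ ($a{\left(Q,O \right)} = 2 \left(Q - 13\right) \left(-1 - 8\right) = 2 \left(-13 + Q\right) \left(-9\right) = 2 \left(117 - 9 Q\right) = 234 - 18 Q$)
$- 29 a{\left(t{\left(0 \right)},-3 \right)} = - 29 \left(234 - 18\right) = \left(-29\right) 216 = -6264$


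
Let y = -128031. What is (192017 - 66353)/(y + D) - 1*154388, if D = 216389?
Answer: -6820644620/44179 ≈ -1.5439e+5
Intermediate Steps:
(192017 - 66353)/(y + D) - 1*154388 = (192017 - 66353)/(-128031 + 216389) - 1*154388 = 125664/88358 - 154388 = 125664*(1/88358) - 154388 = 62832/44179 - 154388 = -6820644620/44179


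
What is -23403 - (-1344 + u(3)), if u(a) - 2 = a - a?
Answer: -22061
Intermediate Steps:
u(a) = 2 (u(a) = 2 + (a - a) = 2 + 0 = 2)
-23403 - (-1344 + u(3)) = -23403 - (-1344 + 2) = -23403 - 1*(-1342) = -23403 + 1342 = -22061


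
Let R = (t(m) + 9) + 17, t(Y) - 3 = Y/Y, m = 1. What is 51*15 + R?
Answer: 795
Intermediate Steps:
t(Y) = 4 (t(Y) = 3 + Y/Y = 3 + 1 = 4)
R = 30 (R = (4 + 9) + 17 = 13 + 17 = 30)
51*15 + R = 51*15 + 30 = 765 + 30 = 795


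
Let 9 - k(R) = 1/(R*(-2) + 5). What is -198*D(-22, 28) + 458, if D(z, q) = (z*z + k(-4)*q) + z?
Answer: -1826338/13 ≈ -1.4049e+5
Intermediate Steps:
k(R) = 9 - 1/(5 - 2*R) (k(R) = 9 - 1/(R*(-2) + 5) = 9 - 1/(-2*R + 5) = 9 - 1/(5 - 2*R))
D(z, q) = z + z² + 116*q/13 (D(z, q) = (z*z + (2*(-22 + 9*(-4))/(-5 + 2*(-4)))*q) + z = (z² + (2*(-22 - 36)/(-5 - 8))*q) + z = (z² + (2*(-58)/(-13))*q) + z = (z² + (2*(-1/13)*(-58))*q) + z = (z² + 116*q/13) + z = z + z² + 116*q/13)
-198*D(-22, 28) + 458 = -198*(-22 + (-22)² + (116/13)*28) + 458 = -198*(-22 + 484 + 3248/13) + 458 = -198*9254/13 + 458 = -1832292/13 + 458 = -1826338/13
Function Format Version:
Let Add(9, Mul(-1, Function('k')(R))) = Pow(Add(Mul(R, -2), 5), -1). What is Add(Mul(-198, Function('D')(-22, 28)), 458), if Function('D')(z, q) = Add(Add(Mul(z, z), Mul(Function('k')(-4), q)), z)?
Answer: Rational(-1826338, 13) ≈ -1.4049e+5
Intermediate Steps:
Function('k')(R) = Add(9, Mul(-1, Pow(Add(5, Mul(-2, R)), -1))) (Function('k')(R) = Add(9, Mul(-1, Pow(Add(Mul(R, -2), 5), -1))) = Add(9, Mul(-1, Pow(Add(Mul(-2, R), 5), -1))) = Add(9, Mul(-1, Pow(Add(5, Mul(-2, R)), -1))))
Function('D')(z, q) = Add(z, Pow(z, 2), Mul(Rational(116, 13), q)) (Function('D')(z, q) = Add(Add(Mul(z, z), Mul(Mul(2, Pow(Add(-5, Mul(2, -4)), -1), Add(-22, Mul(9, -4))), q)), z) = Add(Add(Pow(z, 2), Mul(Mul(2, Pow(Add(-5, -8), -1), Add(-22, -36)), q)), z) = Add(Add(Pow(z, 2), Mul(Mul(2, Pow(-13, -1), -58), q)), z) = Add(Add(Pow(z, 2), Mul(Mul(2, Rational(-1, 13), -58), q)), z) = Add(Add(Pow(z, 2), Mul(Rational(116, 13), q)), z) = Add(z, Pow(z, 2), Mul(Rational(116, 13), q)))
Add(Mul(-198, Function('D')(-22, 28)), 458) = Add(Mul(-198, Add(-22, Pow(-22, 2), Mul(Rational(116, 13), 28))), 458) = Add(Mul(-198, Add(-22, 484, Rational(3248, 13))), 458) = Add(Mul(-198, Rational(9254, 13)), 458) = Add(Rational(-1832292, 13), 458) = Rational(-1826338, 13)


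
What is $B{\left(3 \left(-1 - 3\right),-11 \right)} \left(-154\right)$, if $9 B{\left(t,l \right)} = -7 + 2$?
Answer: $\frac{770}{9} \approx 85.556$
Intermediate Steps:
$B{\left(t,l \right)} = - \frac{5}{9}$ ($B{\left(t,l \right)} = \frac{-7 + 2}{9} = \frac{1}{9} \left(-5\right) = - \frac{5}{9}$)
$B{\left(3 \left(-1 - 3\right),-11 \right)} \left(-154\right) = \left(- \frac{5}{9}\right) \left(-154\right) = \frac{770}{9}$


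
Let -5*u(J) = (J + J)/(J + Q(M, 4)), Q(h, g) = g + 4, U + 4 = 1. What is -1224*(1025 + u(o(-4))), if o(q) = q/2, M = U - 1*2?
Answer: -6273816/5 ≈ -1.2548e+6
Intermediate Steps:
U = -3 (U = -4 + 1 = -3)
M = -5 (M = -3 - 1*2 = -3 - 2 = -5)
o(q) = q/2 (o(q) = q*(½) = q/2)
Q(h, g) = 4 + g
u(J) = -2*J/(5*(8 + J)) (u(J) = -(J + J)/(5*(J + (4 + 4))) = -2*J/(5*(J + 8)) = -2*J/(5*(8 + J)))
-1224*(1025 + u(o(-4))) = -1224*(1025 - 2*(½)*(-4)/(40 + 5*((½)*(-4)))) = -1224*(1025 - 2*(-2)/(40 + 5*(-2))) = -1224*(1025 - 2*(-2)/(40 - 10)) = -1224*(1025 - 2*(-2)/30) = -1224*(1025 - 2*(-2)*1/30) = -1224*(1025 + 2/15) = -1224*15377/15 = -6273816/5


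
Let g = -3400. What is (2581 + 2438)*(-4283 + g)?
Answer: -38560977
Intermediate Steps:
(2581 + 2438)*(-4283 + g) = (2581 + 2438)*(-4283 - 3400) = 5019*(-7683) = -38560977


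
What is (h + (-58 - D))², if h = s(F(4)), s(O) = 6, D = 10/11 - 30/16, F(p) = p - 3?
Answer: 20169081/7744 ≈ 2604.5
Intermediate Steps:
F(p) = -3 + p
D = -85/88 (D = 10*(1/11) - 30*1/16 = 10/11 - 15/8 = -85/88 ≈ -0.96591)
h = 6
(h + (-58 - D))² = (6 + (-58 - 1*(-85/88)))² = (6 + (-58 + 85/88))² = (6 - 5019/88)² = (-4491/88)² = 20169081/7744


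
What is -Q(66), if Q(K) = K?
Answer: -66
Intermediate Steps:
-Q(66) = -1*66 = -66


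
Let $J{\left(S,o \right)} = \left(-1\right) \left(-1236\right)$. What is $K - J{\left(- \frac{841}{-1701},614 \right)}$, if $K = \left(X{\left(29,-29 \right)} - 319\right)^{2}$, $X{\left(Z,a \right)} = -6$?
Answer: $104389$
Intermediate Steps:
$K = 105625$ ($K = \left(-6 - 319\right)^{2} = \left(-325\right)^{2} = 105625$)
$J{\left(S,o \right)} = 1236$
$K - J{\left(- \frac{841}{-1701},614 \right)} = 105625 - 1236 = 104389$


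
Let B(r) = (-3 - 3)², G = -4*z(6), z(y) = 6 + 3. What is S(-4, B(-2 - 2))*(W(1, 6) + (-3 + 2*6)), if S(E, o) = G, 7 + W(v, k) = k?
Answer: -288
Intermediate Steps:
z(y) = 9
W(v, k) = -7 + k
G = -36 (G = -4*9 = -36)
B(r) = 36 (B(r) = (-6)² = 36)
S(E, o) = -36
S(-4, B(-2 - 2))*(W(1, 6) + (-3 + 2*6)) = -36*((-7 + 6) + (-3 + 2*6)) = -36*(-1 + (-3 + 12)) = -36*(-1 + 9) = -36*8 = -288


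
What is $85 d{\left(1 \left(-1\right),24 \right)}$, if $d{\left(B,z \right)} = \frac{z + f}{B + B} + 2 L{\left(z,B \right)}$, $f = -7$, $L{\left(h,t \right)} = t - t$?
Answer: $- \frac{1445}{2} \approx -722.5$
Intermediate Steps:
$L{\left(h,t \right)} = 0$
$d{\left(B,z \right)} = \frac{-7 + z}{2 B}$ ($d{\left(B,z \right)} = \frac{z - 7}{B + B} + 2 \cdot 0 = \frac{-7 + z}{2 B} + 0 = \frac{-7 + z}{2 B}$)
$85 d{\left(1 \left(-1\right),24 \right)} = 85 \frac{-7 + 24}{2 \cdot 1 \left(-1\right)} = 85 \cdot \frac{1}{2} \frac{1}{-1} \cdot 17 = 85 \cdot \frac{1}{2} \left(-1\right) 17 = 85 \left(- \frac{17}{2}\right) = - \frac{1445}{2}$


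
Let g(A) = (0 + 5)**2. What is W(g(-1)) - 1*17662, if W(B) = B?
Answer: -17637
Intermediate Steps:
g(A) = 25 (g(A) = 5**2 = 25)
W(g(-1)) - 1*17662 = 25 - 1*17662 = 25 - 17662 = -17637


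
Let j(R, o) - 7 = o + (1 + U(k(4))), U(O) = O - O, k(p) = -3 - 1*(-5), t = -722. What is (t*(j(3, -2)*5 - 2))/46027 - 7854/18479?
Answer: -43239266/50031349 ≈ -0.86424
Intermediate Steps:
k(p) = 2 (k(p) = -3 + 5 = 2)
U(O) = 0
j(R, o) = 8 + o (j(R, o) = 7 + (o + (1 + 0)) = 7 + (o + 1) = 7 + (1 + o) = 8 + o)
(t*(j(3, -2)*5 - 2))/46027 - 7854/18479 = -722*((8 - 2)*5 - 2)/46027 - 7854/18479 = -722*(6*5 - 2)*(1/46027) - 7854*1/18479 = -722*(30 - 2)*(1/46027) - 462/1087 = -722*28*(1/46027) - 462/1087 = -20216*1/46027 - 462/1087 = -20216/46027 - 462/1087 = -43239266/50031349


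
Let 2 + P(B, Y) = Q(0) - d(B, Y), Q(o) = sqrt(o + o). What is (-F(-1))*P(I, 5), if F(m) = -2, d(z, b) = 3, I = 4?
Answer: -10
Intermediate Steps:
Q(o) = sqrt(2)*sqrt(o) (Q(o) = sqrt(2*o) = sqrt(2)*sqrt(o))
P(B, Y) = -5 (P(B, Y) = -2 + (sqrt(2)*sqrt(0) - 1*3) = -2 + (sqrt(2)*0 - 3) = -2 + (0 - 3) = -2 - 3 = -5)
(-F(-1))*P(I, 5) = -1*(-2)*(-5) = 2*(-5) = -10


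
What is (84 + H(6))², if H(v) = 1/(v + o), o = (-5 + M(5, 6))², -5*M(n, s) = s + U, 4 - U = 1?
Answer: 12040453441/1705636 ≈ 7059.2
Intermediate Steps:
U = 3 (U = 4 - 1*1 = 4 - 1 = 3)
M(n, s) = -⅗ - s/5 (M(n, s) = -(s + 3)/5 = -(3 + s)/5 = -⅗ - s/5)
o = 1156/25 (o = (-5 + (-⅗ - ⅕*6))² = (-5 + (-⅗ - 6/5))² = (-5 - 9/5)² = (-34/5)² = 1156/25 ≈ 46.240)
H(v) = 1/(1156/25 + v) (H(v) = 1/(v + 1156/25) = 1/(1156/25 + v))
(84 + H(6))² = (84 + 25/(1156 + 25*6))² = (84 + 25/(1156 + 150))² = (84 + 25/1306)² = (109729/1306)² = 12040453441/1705636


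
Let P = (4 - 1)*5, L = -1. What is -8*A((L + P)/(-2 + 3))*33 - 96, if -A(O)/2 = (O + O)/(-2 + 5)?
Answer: 4832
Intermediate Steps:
P = 15 (P = 3*5 = 15)
A(O) = -4*O/3 (A(O) = -2*(O + O)/(-2 + 5) = -2*2*O/3 = -4*O/3)
-8*A((L + P)/(-2 + 3))*33 - 96 = -(-32)*(-1 + 15)/(-2 + 3)/3*33 - 96 = -(-32)*14/1/3*33 - 96 = -(-32)*14*1/3*33 - 96 = -(-32)*14/3*33 - 96 = -8*(-56/3)*33 - 96 = (448/3)*33 - 96 = 4928 - 96 = 4832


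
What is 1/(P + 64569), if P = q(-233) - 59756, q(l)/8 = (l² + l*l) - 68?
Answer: 1/872893 ≈ 1.1456e-6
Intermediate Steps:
q(l) = -544 + 16*l² (q(l) = 8*((l² + l*l) - 68) = 8*((l² + l²) - 68) = 8*(2*l² - 68) = 8*(-68 + 2*l²) = -544 + 16*l²)
P = 808324 (P = (-544 + 16*(-233)²) - 59756 = (-544 + 16*54289) - 59756 = (-544 + 868624) - 59756 = 868080 - 59756 = 808324)
1/(P + 64569) = 1/(808324 + 64569) = 1/872893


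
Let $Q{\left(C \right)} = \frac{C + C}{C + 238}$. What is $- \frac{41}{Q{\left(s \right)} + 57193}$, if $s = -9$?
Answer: $- \frac{9389}{13097179} \approx -0.00071687$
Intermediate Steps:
$Q{\left(C \right)} = \frac{2 C}{238 + C}$
$- \frac{41}{Q{\left(s \right)} + 57193} = - \frac{41}{2 \left(-9\right) \frac{1}{238 - 9} + 57193} = - \frac{41}{2 \left(-9\right) \frac{1}{229} + 57193} = - \frac{41}{- \frac{18}{229} + 57193} = - \frac{41}{\frac{13097179}{229}} = \left(-41\right) \frac{229}{13097179} = - \frac{9389}{13097179}$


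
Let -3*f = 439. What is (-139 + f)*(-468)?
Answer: 133536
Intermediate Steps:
f = -439/3 (f = -⅓*439 = -439/3 ≈ -146.33)
(-139 + f)*(-468) = (-139 - 439/3)*(-468) = -856/3*(-468) = 133536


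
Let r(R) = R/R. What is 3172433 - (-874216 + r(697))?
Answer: 4046648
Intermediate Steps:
r(R) = 1
3172433 - (-874216 + r(697)) = 3172433 - (-874216 + 1) = 3172433 - 1*(-874215) = 3172433 + 874215 = 4046648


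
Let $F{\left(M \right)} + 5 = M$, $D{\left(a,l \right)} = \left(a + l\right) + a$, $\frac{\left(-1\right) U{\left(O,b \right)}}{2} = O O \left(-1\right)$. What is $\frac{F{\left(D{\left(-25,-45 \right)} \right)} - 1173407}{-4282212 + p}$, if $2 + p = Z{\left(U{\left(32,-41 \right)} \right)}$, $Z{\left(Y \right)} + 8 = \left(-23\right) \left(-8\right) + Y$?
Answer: $\frac{1173507}{4279990} \approx 0.27418$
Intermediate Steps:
$U{\left(O,b \right)} = 2 O^{2}$ ($U{\left(O,b \right)} = - 2 O O \left(-1\right) = - 2 O^{2} \left(-1\right) = - 2 \left(- O^{2}\right) = 2 O^{2}$)
$D{\left(a,l \right)} = l + 2 a$
$Z{\left(Y \right)} = 176 + Y$ ($Z{\left(Y \right)} = -8 + \left(\left(-23\right) \left(-8\right) + Y\right) = -8 + \left(184 + Y\right) = 176 + Y$)
$p = 2222$ ($p = -2 + \left(176 + 2 \cdot 32^{2}\right) = -2 + \left(176 + 2 \cdot 1024\right) = -2 + \left(176 + 2048\right) = -2 + 2224 = 2222$)
$F{\left(M \right)} = -5 + M$
$\frac{F{\left(D{\left(-25,-45 \right)} \right)} - 1173407}{-4282212 + p} = \frac{\left(-5 + \left(-45 + 2 \left(-25\right)\right)\right) - 1173407}{-4282212 + 2222} = \frac{\left(-5 - 95\right) - 1173407}{-4279990} = \left(\left(-5 - 95\right) - 1173407\right) \left(- \frac{1}{4279990}\right) = \left(-100 - 1173407\right) \left(- \frac{1}{4279990}\right) = \left(-1173507\right) \left(- \frac{1}{4279990}\right) = \frac{1173507}{4279990}$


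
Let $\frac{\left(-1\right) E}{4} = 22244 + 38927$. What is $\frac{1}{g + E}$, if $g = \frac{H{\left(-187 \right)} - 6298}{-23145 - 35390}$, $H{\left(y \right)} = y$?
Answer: $- \frac{11707}{2864514291} \approx -4.0869 \cdot 10^{-6}$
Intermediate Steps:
$E = -244684$ ($E = - 4 \left(22244 + 38927\right) = \left(-4\right) 61171 = -244684$)
$g = \frac{1297}{11707}$ ($g = \frac{-187 - 6298}{-23145 - 35390} = - \frac{6485}{-58535} = \left(-6485\right) \left(- \frac{1}{58535}\right) = \frac{1297}{11707} \approx 0.11079$)
$\frac{1}{g + E} = \frac{1}{\frac{1297}{11707} - 244684} = \frac{1}{- \frac{2864514291}{11707}} = - \frac{11707}{2864514291}$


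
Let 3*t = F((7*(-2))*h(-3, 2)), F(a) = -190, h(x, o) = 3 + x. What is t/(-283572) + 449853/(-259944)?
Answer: -31887312949/18428209992 ≈ -1.7304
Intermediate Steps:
t = -190/3 (t = (⅓)*(-190) = -190/3 ≈ -63.333)
t/(-283572) + 449853/(-259944) = -190/3/(-283572) + 449853/(-259944) = -190/3*(-1/283572) + 449853*(-1/259944) = 95/425358 - 149951/86648 = -31887312949/18428209992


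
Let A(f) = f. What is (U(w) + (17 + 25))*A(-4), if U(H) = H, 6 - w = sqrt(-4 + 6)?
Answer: -192 + 4*sqrt(2) ≈ -186.34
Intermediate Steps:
w = 6 - sqrt(2) (w = 6 - sqrt(-4 + 6) = 6 - sqrt(2) ≈ 4.5858)
(U(w) + (17 + 25))*A(-4) = ((6 - sqrt(2)) + (17 + 25))*(-4) = ((6 - sqrt(2)) + 42)*(-4) = (48 - sqrt(2))*(-4) = -192 + 4*sqrt(2)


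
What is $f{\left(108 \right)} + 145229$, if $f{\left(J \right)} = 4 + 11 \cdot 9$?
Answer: $145332$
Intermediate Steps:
$f{\left(J \right)} = 103$ ($f{\left(J \right)} = 4 + 99 = 103$)
$f{\left(108 \right)} + 145229 = 103 + 145229 = 145332$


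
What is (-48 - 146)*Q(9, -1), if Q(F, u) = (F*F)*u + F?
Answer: 13968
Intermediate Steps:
Q(F, u) = F + u*F² (Q(F, u) = F²*u + F = u*F² + F = F + u*F²)
(-48 - 146)*Q(9, -1) = (-48 - 146)*(9*(1 + 9*(-1))) = -1746*(1 - 9) = -1746*(-8) = -194*(-72) = 13968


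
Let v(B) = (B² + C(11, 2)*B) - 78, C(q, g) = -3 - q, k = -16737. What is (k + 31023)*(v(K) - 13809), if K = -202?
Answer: 424937070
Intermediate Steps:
v(B) = -78 + B² - 14*B (v(B) = (B² + (-3 - 1*11)*B) - 78 = (B² + (-3 - 11)*B) - 78 = (B² - 14*B) - 78 = -78 + B² - 14*B)
(k + 31023)*(v(K) - 13809) = (-16737 + 31023)*((-78 + (-202)² - 14*(-202)) - 13809) = 14286*((-78 + 40804 + 2828) - 13809) = 14286*(43554 - 13809) = 14286*29745 = 424937070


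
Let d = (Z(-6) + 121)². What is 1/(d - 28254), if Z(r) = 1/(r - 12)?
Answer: -324/4414967 ≈ -7.3387e-5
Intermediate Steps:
Z(r) = 1/(-12 + r)
d = 4739329/324 (d = (1/(-12 - 6) + 121)² = (1/(-18) + 121)² = (-1/18 + 121)² = (2177/18)² = 4739329/324 ≈ 14628.)
1/(d - 28254) = 1/(4739329/324 - 28254) = 1/(-4414967/324) = -324/4414967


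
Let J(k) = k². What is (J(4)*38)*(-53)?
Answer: -32224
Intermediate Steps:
(J(4)*38)*(-53) = (4²*38)*(-53) = (16*38)*(-53) = 608*(-53) = -32224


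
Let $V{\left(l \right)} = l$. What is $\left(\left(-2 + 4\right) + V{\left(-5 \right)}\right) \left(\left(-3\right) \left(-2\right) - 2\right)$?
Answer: $-12$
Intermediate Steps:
$\left(\left(-2 + 4\right) + V{\left(-5 \right)}\right) \left(\left(-3\right) \left(-2\right) - 2\right) = \left(\left(-2 + 4\right) - 5\right) \left(\left(-3\right) \left(-2\right) - 2\right) = \left(2 - 5\right) \left(6 - 2\right) = \left(-3\right) 4 = -12$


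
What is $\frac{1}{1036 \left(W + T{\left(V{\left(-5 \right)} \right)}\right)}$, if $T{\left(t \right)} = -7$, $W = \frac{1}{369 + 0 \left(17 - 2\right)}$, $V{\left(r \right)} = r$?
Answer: $- \frac{369}{2674952} \approx -0.00013795$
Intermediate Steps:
$W = \frac{1}{369}$ ($W = \frac{1}{369 + 0 \cdot 15} = \frac{1}{369 + 0} = \frac{1}{369} \approx 0.00271$)
$\frac{1}{1036 \left(W + T{\left(V{\left(-5 \right)} \right)}\right)} = \frac{1}{1036 \left(\frac{1}{369} - 7\right)} = \frac{1}{1036 \left(- \frac{2582}{369}\right)} = \frac{1}{- \frac{2674952}{369}} = - \frac{369}{2674952}$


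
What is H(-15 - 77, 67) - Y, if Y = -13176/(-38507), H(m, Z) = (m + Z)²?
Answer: 24053699/38507 ≈ 624.66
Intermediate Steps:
H(m, Z) = (Z + m)²
Y = 13176/38507 (Y = -13176*(-1/38507) = 13176/38507 ≈ 0.34217)
H(-15 - 77, 67) - Y = (67 + (-15 - 77))² - 1*13176/38507 = (67 - 92)² - 13176/38507 = (-25)² - 13176/38507 = 625 - 13176/38507 = 24053699/38507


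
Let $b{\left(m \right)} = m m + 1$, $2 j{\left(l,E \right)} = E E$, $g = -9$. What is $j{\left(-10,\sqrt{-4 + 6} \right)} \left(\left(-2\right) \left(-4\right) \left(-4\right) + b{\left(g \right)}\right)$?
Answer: $50$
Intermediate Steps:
$j{\left(l,E \right)} = \frac{E^{2}}{2}$ ($j{\left(l,E \right)} = \frac{E E}{2} = \frac{E^{2}}{2}$)
$b{\left(m \right)} = 1 + m^{2}$ ($b{\left(m \right)} = m^{2} + 1 = 1 + m^{2}$)
$j{\left(-10,\sqrt{-4 + 6} \right)} \left(\left(-2\right) \left(-4\right) \left(-4\right) + b{\left(g \right)}\right) = \frac{\left(\sqrt{-4 + 6}\right)^{2}}{2} \left(\left(-2\right) \left(-4\right) \left(-4\right) + \left(1 + \left(-9\right)^{2}\right)\right) = \frac{\left(\sqrt{2}\right)^{2}}{2} \left(8 \left(-4\right) + \left(1 + 81\right)\right) = \frac{1}{2} \cdot 2 \left(-32 + 82\right) = 1 \cdot 50 = 50$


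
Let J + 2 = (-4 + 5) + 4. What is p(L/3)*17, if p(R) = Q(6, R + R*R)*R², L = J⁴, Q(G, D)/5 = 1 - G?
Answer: -309825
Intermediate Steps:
Q(G, D) = 5 - 5*G (Q(G, D) = 5*(1 - G) = 5 - 5*G)
J = 3 (J = -2 + ((-4 + 5) + 4) = -2 + (1 + 4) = -2 + 5 = 3)
L = 81 (L = 3⁴ = 81)
p(R) = -25*R² (p(R) = (5 - 5*6)*R² = (5 - 30)*R² = -25*R²)
p(L/3)*17 = -25*(81/3)²*17 = -25*(81*(⅓))²*17 = -25*27²*17 = -25*729*17 = -18225*17 = -309825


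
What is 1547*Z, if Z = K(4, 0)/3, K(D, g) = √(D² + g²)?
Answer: 6188/3 ≈ 2062.7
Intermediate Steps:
Z = 4/3 (Z = √(4² + 0²)/3 = √(16 + 0)*(⅓) = √16*(⅓) = 4*(⅓) = 4/3 ≈ 1.3333)
1547*Z = 1547*(4/3) = 6188/3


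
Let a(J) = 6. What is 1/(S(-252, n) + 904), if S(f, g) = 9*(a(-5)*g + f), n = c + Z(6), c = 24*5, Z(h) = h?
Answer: 1/5440 ≈ 0.00018382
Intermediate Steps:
c = 120
n = 126 (n = 120 + 6 = 126)
S(f, g) = 9*f + 54*g (S(f, g) = 9*(6*g + f) = 9*(f + 6*g) = 9*f + 54*g)
1/(S(-252, n) + 904) = 1/((9*(-252) + 54*126) + 904) = 1/((-2268 + 6804) + 904) = 1/(4536 + 904) = 1/5440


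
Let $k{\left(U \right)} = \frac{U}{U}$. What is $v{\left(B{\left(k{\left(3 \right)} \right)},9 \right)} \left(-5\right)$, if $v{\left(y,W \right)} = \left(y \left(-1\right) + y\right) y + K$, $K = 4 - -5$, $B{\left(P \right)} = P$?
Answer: $-45$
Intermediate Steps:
$k{\left(U \right)} = 1$
$K = 9$ ($K = 4 + 5 = 9$)
$v{\left(y,W \right)} = 9$ ($v{\left(y,W \right)} = \left(y \left(-1\right) + y\right) y + 9 = \left(- y + y\right) y + 9 = 0 y + 9 = 0 + 9 = 9$)
$v{\left(B{\left(k{\left(3 \right)} \right)},9 \right)} \left(-5\right) = 9 \left(-5\right) = -45$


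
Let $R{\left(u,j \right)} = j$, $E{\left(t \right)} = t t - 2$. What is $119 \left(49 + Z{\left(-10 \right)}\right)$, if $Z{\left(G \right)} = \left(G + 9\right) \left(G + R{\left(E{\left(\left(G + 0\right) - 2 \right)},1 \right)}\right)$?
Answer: $6902$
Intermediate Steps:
$E{\left(t \right)} = -2 + t^{2}$ ($E{\left(t \right)} = t^{2} - 2 = -2 + t^{2}$)
$Z{\left(G \right)} = \left(1 + G\right) \left(9 + G\right)$ ($Z{\left(G \right)} = \left(G + 9\right) \left(G + 1\right) = \left(9 + G\right) \left(1 + G\right) = \left(1 + G\right) \left(9 + G\right)$)
$119 \left(49 + Z{\left(-10 \right)}\right) = 119 \left(49 + \left(9 + \left(-10\right)^{2} + 10 \left(-10\right)\right)\right) = 119 \left(49 + \left(9 + 100 - 100\right)\right) = 119 \left(49 + 9\right) = 119 \cdot 58 = 6902$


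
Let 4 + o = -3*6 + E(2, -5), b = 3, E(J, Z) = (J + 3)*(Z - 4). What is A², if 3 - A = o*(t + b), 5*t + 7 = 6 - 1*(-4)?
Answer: 1490841/25 ≈ 59634.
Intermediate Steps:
t = ⅗ (t = -7/5 + (6 - 1*(-4))/5 = -7/5 + (6 + 4)/5 = -7/5 + (⅕)*10 = -7/5 + 2 = ⅗ ≈ 0.60000)
E(J, Z) = (-4 + Z)*(3 + J) (E(J, Z) = (3 + J)*(-4 + Z) = (-4 + Z)*(3 + J))
o = -67 (o = -4 + (-3*6 + (-12 - 4*2 + 3*(-5) + 2*(-5))) = -4 + (-18 + (-12 - 8 - 15 - 10)) = -4 + (-18 - 45) = -4 - 63 = -67)
A = 1221/5 (A = 3 - (-67)*(⅗ + 3) = 3 - (-67)*18/5 = 3 - 1*(-1206/5) = 3 + 1206/5 = 1221/5 ≈ 244.20)
A² = (1221/5)² = 1490841/25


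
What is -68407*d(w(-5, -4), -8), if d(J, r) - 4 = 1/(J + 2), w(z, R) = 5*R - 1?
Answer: -5130525/19 ≈ -2.7003e+5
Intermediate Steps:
w(z, R) = -1 + 5*R
d(J, r) = 4 + 1/(2 + J) (d(J, r) = 4 + 1/(J + 2) = 4 + 1/(2 + J))
-68407*d(w(-5, -4), -8) = -68407*(9 + 4*(-1 + 5*(-4)))/(2 + (-1 + 5*(-4))) = -68407*(9 + 4*(-1 - 20))/(2 + (-1 - 20)) = -68407*(9 + 4*(-21))/(2 - 21) = -68407*(9 - 84)/(-19) = -(-68407)*(-75)/19 = -68407*75/19 = -5130525/19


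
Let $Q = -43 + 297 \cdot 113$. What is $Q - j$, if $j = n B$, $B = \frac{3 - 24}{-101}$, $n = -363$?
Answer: $\frac{3392941}{101} \approx 33594.0$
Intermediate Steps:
$B = \frac{21}{101}$ ($B = \left(3 - 24\right) \left(- \frac{1}{101}\right) = \left(-21\right) \left(- \frac{1}{101}\right) = \frac{21}{101} \approx 0.20792$)
$Q = 33518$ ($Q = -43 + 33561 = 33518$)
$j = - \frac{7623}{101}$ ($j = \left(-363\right) \frac{21}{101} = - \frac{7623}{101} \approx -75.475$)
$Q - j = 33518 - - \frac{7623}{101} = 33518 + \frac{7623}{101} = \frac{3392941}{101}$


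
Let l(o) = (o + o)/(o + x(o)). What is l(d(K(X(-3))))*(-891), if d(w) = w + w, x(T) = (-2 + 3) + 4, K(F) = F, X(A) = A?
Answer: -10692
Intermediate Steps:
x(T) = 5 (x(T) = 1 + 4 = 5)
d(w) = 2*w
l(o) = 2*o/(5 + o) (l(o) = (o + o)/(o + 5) = (2*o)/(5 + o) = 2*o/(5 + o))
l(d(K(X(-3))))*(-891) = (2*(2*(-3))/(5 + 2*(-3)))*(-891) = (2*(-6)/(5 - 6))*(-891) = (2*(-6)/(-1))*(-891) = (2*(-6)*(-1))*(-891) = 12*(-891) = -10692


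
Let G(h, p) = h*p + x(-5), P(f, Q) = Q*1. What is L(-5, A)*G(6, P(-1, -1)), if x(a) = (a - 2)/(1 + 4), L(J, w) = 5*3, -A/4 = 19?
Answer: -111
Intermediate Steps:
A = -76 (A = -4*19 = -76)
P(f, Q) = Q
L(J, w) = 15
x(a) = -⅖ + a/5 (x(a) = (-2 + a)/5 = (-2 + a)*(⅕) = -⅖ + a/5)
G(h, p) = -7/5 + h*p (G(h, p) = h*p + (-⅖ + (⅕)*(-5)) = h*p + (-⅖ - 1) = h*p - 7/5 = -7/5 + h*p)
L(-5, A)*G(6, P(-1, -1)) = 15*(-7/5 + 6*(-1)) = 15*(-7/5 - 6) = 15*(-37/5) = -111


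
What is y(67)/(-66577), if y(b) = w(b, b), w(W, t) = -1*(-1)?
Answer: -1/66577 ≈ -1.5020e-5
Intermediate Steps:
w(W, t) = 1
y(b) = 1
y(67)/(-66577) = 1/(-66577) = 1*(-1/66577) = -1/66577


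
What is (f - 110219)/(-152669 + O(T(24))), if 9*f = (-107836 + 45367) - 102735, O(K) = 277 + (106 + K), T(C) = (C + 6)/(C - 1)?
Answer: 2957225/3502548 ≈ 0.84431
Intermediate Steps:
T(C) = (6 + C)/(-1 + C)
O(K) = 383 + K
f = -18356 (f = ((-107836 + 45367) - 102735)/9 = (-62469 - 102735)/9 = (⅑)*(-165204) = -18356)
(f - 110219)/(-152669 + O(T(24))) = (-18356 - 110219)/(-152669 + (383 + (6 + 24)/(-1 + 24))) = -128575/(-152669 + (383 + 30/23)) = -128575/(-152669 + 8839/23) = -128575/(-3502548/23) = -128575*(-23/3502548) = 2957225/3502548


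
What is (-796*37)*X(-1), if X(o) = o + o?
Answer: 58904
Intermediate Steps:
X(o) = 2*o
(-796*37)*X(-1) = (-796*37)*(2*(-1)) = -29452*(-2) = 58904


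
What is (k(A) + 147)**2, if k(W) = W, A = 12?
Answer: 25281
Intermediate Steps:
(k(A) + 147)**2 = (12 + 147)**2 = 159**2 = 25281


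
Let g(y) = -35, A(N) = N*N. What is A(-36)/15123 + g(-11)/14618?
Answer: 6138541/73689338 ≈ 0.083303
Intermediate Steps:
A(N) = N²
A(-36)/15123 + g(-11)/14618 = (-36)²/15123 - 35/14618 = 1296*(1/15123) - 35*1/14618 = 432/5041 - 35/14618 = 6138541/73689338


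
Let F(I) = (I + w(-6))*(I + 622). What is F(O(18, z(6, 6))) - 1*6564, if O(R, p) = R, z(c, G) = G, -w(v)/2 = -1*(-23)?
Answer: -24484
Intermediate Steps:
w(v) = -46 (w(v) = -(-2)*(-23) = -2*23 = -46)
F(I) = (-46 + I)*(622 + I) (F(I) = (I - 46)*(I + 622) = (-46 + I)*(622 + I))
F(O(18, z(6, 6))) - 1*6564 = (-28612 + 18² + 576*18) - 1*6564 = (-28612 + 324 + 10368) - 6564 = -17920 - 6564 = -24484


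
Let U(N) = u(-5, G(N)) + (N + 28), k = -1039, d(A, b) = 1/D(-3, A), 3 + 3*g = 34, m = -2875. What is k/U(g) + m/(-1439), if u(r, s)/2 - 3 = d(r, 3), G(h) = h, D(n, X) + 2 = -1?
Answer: -4108738/188509 ≈ -21.796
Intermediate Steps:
D(n, X) = -3 (D(n, X) = -2 - 1 = -3)
g = 31/3 (g = -1 + (⅓)*34 = -1 + 34/3 = 31/3 ≈ 10.333)
d(A, b) = -⅓ (d(A, b) = 1/(-3) = -⅓)
u(r, s) = 16/3 (u(r, s) = 6 + 2*(-⅓) = 6 - ⅔ = 16/3)
U(N) = 100/3 + N (U(N) = 16/3 + (N + 28) = 16/3 + (28 + N) = 100/3 + N)
k/U(g) + m/(-1439) = -1039/(100/3 + 31/3) - 2875/(-1439) = -1039/131/3 - 2875*(-1/1439) = -1039*3/131 + 2875/1439 = -3117/131 + 2875/1439 = -4108738/188509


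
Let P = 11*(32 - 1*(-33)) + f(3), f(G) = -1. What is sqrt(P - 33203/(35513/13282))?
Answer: 2*I*sqrt(3690208779883)/35513 ≈ 108.19*I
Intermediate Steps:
P = 714 (P = 11*(32 - 1*(-33)) - 1 = 11*(32 + 33) - 1 = 11*65 - 1 = 715 - 1 = 714)
sqrt(P - 33203/(35513/13282)) = sqrt(714 - 33203/(35513/13282)) = sqrt(714 - 33203/(35513*(1/13282))) = sqrt(714 - 33203/35513/13282) = sqrt(714 - 33203*13282/35513) = sqrt(714 - 441002246/35513) = sqrt(-415645964/35513) = 2*I*sqrt(3690208779883)/35513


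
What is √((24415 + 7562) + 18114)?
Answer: √50091 ≈ 223.81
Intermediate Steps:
√((24415 + 7562) + 18114) = √(31977 + 18114) = √50091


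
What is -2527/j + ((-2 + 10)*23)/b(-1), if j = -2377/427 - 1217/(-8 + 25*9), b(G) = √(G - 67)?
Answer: 4778557/21132 - 92*I*√17/17 ≈ 226.13 - 22.313*I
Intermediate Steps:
b(G) = √(-67 + G)
j = -21132/1891 (j = -2377*1/427 - 1217/(-8 + 225) = -2377/427 - 1217/217 = -21132/1891 ≈ -11.175)
-2527/j + ((-2 + 10)*23)/b(-1) = -2527/(-21132/1891) + ((-2 + 10)*23)/(√(-67 - 1)) = -2527*(-1891/21132) + (8*23)/(√(-68)) = 4778557/21132 + 184/((2*I*√17)) = 4778557/21132 + 184*(-I*√17/34) = 4778557/21132 - 92*I*√17/17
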